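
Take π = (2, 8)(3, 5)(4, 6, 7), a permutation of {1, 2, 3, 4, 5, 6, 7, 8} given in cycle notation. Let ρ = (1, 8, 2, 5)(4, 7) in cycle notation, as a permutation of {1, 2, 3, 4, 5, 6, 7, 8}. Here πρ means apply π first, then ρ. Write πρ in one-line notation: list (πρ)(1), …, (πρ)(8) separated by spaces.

8 2 1 6 3 4 7 5

For each element, apply π then ρ: 1 → 1 → 8; 2 → 8 → 2; 3 → 5 → 1; 4 → 6 → 6; 5 → 3 → 3; 6 → 7 → 4; 7 → 4 → 7; 8 → 2 → 5.
So πρ in one-line form is 8 2 1 6 3 4 7 5.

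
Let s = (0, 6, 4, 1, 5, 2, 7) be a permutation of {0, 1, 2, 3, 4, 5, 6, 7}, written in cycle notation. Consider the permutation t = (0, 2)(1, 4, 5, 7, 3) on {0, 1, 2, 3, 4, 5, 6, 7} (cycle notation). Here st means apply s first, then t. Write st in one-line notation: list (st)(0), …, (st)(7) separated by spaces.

For each element, apply s then t: 0 → 6 → 6; 1 → 5 → 7; 2 → 7 → 3; 3 → 3 → 1; 4 → 1 → 4; 5 → 2 → 0; 6 → 4 → 5; 7 → 0 → 2.
Collecting the images, st = [6 7 3 1 4 0 5 2].

6 7 3 1 4 0 5 2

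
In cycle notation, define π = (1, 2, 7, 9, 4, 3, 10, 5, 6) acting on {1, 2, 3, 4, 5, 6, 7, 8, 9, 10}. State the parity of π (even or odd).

The cycle lengths are 9, 1.
A cycle is odd iff its length is even; π has 0 even-length cycles, so sgn(π) = (−1)^0 and π is even.

even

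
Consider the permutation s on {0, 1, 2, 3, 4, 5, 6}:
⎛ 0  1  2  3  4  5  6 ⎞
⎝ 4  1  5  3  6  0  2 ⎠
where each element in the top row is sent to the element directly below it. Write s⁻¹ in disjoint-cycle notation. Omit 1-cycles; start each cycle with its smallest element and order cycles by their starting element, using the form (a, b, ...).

(0, 5, 2, 6, 4)

First write s in disjoint cycles: (0, 4, 6, 2, 5).
Reversing each cycle (and rotating so the smallest element leads) gives s⁻¹ = (0, 5, 2, 6, 4).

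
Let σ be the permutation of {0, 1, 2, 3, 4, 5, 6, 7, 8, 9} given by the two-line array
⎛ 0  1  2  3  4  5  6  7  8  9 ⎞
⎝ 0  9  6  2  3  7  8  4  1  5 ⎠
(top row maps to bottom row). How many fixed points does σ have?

The fixed points (elements with σ(x) = x) are {0}, so there is 1.

1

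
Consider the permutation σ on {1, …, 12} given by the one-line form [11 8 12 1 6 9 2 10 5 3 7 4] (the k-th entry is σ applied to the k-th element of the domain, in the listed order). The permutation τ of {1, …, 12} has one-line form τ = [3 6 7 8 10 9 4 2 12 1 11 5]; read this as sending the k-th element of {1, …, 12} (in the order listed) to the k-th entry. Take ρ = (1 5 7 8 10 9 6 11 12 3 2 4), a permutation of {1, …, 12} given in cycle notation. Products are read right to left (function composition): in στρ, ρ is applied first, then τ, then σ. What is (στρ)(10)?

4

Chase 10: ρ(10) = 9; τ(9) = 12; σ(12) = 4. Hence (στρ)(10) = 4.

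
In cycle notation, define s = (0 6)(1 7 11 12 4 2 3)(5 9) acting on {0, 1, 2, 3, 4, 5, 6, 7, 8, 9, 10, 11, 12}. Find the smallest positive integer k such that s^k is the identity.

14

The cycle type of s is (7, 2, 2, 1, 1).
The order of s is the least common multiple of its cycle lengths: lcm(7, 2, 2) = 14.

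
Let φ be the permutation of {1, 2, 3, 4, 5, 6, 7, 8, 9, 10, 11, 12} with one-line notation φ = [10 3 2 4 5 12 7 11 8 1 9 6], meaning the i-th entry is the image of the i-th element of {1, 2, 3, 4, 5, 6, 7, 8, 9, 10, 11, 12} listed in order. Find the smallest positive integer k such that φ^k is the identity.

6

The disjoint-cycle form of φ has cycle lengths 3, 2, 2, 2, 1, 1, 1.
The order is lcm(3, 2, 2, 2) = 6.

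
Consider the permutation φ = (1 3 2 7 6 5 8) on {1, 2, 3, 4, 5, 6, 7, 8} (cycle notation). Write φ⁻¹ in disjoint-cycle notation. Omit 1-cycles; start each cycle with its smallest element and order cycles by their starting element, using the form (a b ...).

Inverting a permutation written in cycle notation just reverses the order within every cycle.
After reversing and putting each cycle's least element first, φ⁻¹ = (1 8 5 6 7 2 3).

(1 8 5 6 7 2 3)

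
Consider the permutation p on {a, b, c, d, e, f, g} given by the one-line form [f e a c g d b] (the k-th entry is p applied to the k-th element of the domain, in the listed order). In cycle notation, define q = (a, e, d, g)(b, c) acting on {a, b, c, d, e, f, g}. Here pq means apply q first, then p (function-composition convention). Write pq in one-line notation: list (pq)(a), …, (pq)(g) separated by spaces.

g a e b c d f

(pq)(x) = p(q(x)). Computing each image: p(q(a)) = p(e) = g, p(q(b)) = p(c) = a, p(q(c)) = p(b) = e, p(q(d)) = p(g) = b, p(q(e)) = p(d) = c, p(q(f)) = p(f) = d, p(q(g)) = p(a) = f.
Hence pq = [g a e b c d f].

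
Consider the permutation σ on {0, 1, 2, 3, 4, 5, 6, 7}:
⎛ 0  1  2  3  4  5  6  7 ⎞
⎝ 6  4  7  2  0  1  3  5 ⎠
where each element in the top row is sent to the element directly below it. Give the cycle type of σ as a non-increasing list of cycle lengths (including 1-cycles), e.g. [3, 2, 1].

[8]

The disjoint cycles are (0, 6, 3, 2, 7, 5, 1, 4), with lengths 8 in non-increasing order.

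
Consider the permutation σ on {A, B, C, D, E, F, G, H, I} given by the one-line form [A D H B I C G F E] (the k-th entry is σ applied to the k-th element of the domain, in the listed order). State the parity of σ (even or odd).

even

In disjoint-cycle form the cycle lengths are 3, 2, 2, 1, 1.
A cycle of length ℓ contributes ℓ−1 transpositions, so σ is a product of 2 + 1 + 1 = 4 transpositions — even.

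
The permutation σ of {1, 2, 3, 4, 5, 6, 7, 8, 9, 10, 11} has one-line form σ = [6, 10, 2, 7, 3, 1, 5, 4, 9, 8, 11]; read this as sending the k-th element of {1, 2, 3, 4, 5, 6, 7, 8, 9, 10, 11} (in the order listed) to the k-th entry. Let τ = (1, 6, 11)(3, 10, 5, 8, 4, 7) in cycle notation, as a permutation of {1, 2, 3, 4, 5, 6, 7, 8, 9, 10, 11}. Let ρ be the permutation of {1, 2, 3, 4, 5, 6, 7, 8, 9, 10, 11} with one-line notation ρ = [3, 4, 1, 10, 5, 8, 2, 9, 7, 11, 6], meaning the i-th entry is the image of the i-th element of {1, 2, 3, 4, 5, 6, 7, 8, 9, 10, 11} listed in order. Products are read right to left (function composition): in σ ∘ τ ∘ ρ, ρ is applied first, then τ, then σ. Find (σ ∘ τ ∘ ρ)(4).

(σ ∘ τ ∘ ρ)(4) = σ(τ(ρ(4))). ρ(4) = 10, then τ(10) = 5, then σ(5) = 3, so the result is 3.

3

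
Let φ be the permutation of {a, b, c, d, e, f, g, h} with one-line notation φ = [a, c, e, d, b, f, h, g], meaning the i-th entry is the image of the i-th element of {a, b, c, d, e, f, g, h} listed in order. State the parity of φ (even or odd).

odd

In disjoint-cycle form the cycle lengths are 3, 2, 1, 1, 1.
A cycle is odd iff its length is even; φ has 1 even-length cycle, so sgn(φ) = (−1)^1 and φ is odd.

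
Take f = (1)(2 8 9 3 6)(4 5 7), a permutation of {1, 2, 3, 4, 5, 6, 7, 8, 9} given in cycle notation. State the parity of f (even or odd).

The cycle lengths are 5, 3, 1.
A cycle of length ℓ contributes ℓ−1 transpositions, so f is a product of 4 + 2 = 6 transpositions — even.

even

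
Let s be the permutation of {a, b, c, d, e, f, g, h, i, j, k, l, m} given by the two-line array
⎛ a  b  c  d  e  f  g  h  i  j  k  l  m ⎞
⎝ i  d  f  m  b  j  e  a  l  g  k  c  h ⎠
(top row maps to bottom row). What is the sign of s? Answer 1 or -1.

In disjoint-cycle form the cycle lengths are 12, 1.
A cycle of length ℓ contributes ℓ−1 transpositions, so s is a product of 11 transpositions — odd.

-1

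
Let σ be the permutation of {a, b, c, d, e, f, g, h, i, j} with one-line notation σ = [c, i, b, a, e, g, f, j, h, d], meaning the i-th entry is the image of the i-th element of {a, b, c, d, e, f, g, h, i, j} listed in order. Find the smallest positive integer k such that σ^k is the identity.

The disjoint-cycle form of σ has cycle lengths 7, 2, 1.
The order of σ is the least common multiple of its cycle lengths: lcm(7, 2) = 14.

14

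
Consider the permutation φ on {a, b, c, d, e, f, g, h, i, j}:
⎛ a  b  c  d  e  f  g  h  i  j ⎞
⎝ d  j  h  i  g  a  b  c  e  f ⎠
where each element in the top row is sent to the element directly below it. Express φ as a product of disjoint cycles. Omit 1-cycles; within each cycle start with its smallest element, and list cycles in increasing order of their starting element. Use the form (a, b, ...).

(a, d, i, e, g, b, j, f)(c, h)

Iterating φ from a gives a → d → i → e → g → b → j → f → a; that is the 8-cycle (a, d, i, e, g, b, j, f).
Continuing from each remaining unvisited element yields (a, d, i, e, g, b, j, f)(c, h).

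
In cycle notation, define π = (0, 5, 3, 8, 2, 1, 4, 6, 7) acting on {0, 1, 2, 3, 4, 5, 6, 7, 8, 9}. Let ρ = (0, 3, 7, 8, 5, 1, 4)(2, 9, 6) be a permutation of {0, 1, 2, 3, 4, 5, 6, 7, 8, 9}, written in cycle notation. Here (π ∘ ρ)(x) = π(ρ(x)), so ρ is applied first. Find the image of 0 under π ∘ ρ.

8

First apply ρ: ρ(0) = 3, then π(3) = 8. Thus (π ∘ ρ)(0) = 8.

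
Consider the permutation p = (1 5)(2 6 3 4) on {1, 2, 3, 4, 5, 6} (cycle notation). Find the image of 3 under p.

4

3 appears in (2 6 3 4); the next entry (wrapping around) is 4.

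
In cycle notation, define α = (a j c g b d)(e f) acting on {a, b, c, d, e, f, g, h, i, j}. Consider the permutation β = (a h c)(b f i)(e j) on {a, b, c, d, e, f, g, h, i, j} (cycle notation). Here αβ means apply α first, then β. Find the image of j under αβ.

(αβ)(j) = β(α(j)). α(j) = c, then β(c) = a. So (αβ)(j) = a.

a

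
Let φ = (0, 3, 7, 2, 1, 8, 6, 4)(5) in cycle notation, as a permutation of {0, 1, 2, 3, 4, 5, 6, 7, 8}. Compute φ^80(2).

2

2 lies in the 8-cycle (0, 3, 7, 2, 1, 8, 6, 4).
Powers repeat with period 8 on this cycle, and 80 mod 8 = 0, so φ^80(2) = φ^0(2).
So φ^80(2) = 2.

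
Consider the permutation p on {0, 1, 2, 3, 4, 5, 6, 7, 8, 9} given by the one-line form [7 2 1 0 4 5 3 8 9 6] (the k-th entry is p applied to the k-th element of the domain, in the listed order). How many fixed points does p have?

The fixed points (elements with p(x) = x) are {4, 5}, so there are 2.

2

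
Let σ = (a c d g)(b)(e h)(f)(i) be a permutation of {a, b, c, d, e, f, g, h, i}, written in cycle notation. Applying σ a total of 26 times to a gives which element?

a lies in the 4-cycle (a c d g).
Powers repeat with period 4 on this cycle, and 26 mod 4 = 2, so σ^26(a) = σ^2(a).
Advancing 2 steps from a: a → c → d.

d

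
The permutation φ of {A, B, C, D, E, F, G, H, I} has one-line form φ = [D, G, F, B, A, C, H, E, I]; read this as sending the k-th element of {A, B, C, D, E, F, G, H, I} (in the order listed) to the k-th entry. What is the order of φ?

Decomposing into disjoint cycles gives cycle lengths 6, 2, 1.
The order of φ is the least common multiple of its cycle lengths: lcm(6, 2) = 6.

6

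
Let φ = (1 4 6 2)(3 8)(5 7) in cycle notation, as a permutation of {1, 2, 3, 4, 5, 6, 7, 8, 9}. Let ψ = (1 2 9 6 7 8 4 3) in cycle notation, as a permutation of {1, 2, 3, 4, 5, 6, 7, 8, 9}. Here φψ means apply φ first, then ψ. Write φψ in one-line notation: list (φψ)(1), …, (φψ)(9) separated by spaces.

3 2 4 7 8 9 5 1 6

For each element, apply φ then ψ: 1 → 4 → 3; 2 → 1 → 2; 3 → 8 → 4; 4 → 6 → 7; 5 → 7 → 8; 6 → 2 → 9; 7 → 5 → 5; 8 → 3 → 1; 9 → 9 → 6.
Collecting the images, φψ = [3 2 4 7 8 9 5 1 6].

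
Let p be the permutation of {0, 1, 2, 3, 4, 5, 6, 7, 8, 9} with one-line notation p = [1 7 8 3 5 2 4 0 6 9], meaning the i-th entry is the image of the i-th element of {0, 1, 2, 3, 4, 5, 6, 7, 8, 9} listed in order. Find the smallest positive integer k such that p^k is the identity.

15

Writing p as disjoint cycles, the cycle lengths are 5, 3, 1, 1.
The order of p is the least common multiple of its cycle lengths: lcm(5, 3) = 15.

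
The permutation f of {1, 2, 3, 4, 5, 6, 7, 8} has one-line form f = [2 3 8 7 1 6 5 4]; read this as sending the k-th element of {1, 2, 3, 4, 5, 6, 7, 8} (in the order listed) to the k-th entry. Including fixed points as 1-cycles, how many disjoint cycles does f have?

The cycle decomposition is (1 2 3 8 4 7 5)(6), which has 2 cycles (counting 1-cycles).

2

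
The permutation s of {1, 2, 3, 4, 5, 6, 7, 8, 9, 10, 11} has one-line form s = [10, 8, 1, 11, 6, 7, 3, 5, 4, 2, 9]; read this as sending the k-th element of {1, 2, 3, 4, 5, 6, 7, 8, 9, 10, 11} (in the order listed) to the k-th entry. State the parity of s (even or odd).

odd

In disjoint-cycle form the cycle lengths are 8, 3.
A cycle is odd iff its length is even; s has 1 even-length cycle, so sgn(s) = (−1)^1 and s is odd.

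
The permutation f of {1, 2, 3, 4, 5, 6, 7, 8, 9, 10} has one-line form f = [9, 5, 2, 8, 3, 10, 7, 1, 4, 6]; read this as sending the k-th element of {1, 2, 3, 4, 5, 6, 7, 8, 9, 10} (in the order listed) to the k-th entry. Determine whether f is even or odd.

even

In disjoint-cycle form the cycle lengths are 4, 3, 2, 1.
A cycle of length ℓ contributes ℓ−1 transpositions, so f is a product of 3 + 2 + 1 = 6 transpositions — even.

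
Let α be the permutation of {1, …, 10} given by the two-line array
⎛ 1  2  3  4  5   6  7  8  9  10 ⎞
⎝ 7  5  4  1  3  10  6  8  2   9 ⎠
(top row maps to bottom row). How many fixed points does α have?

The fixed points (elements with α(x) = x) are {8}, so there is 1.

1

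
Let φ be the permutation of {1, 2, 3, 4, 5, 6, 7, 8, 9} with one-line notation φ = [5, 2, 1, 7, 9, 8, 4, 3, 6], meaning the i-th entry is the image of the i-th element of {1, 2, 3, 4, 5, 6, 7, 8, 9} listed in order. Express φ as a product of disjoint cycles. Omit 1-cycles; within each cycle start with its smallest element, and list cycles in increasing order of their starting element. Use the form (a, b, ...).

(1, 5, 9, 6, 8, 3)(4, 7)

From 1: 1 → 5 → 9 → 6 → 8 → 3 → 1, closing the cycle (1, 5, 9, 6, 8, 3).
Repeating from the next unused element and collecting all non-trivial cycles gives (1, 5, 9, 6, 8, 3)(4, 7).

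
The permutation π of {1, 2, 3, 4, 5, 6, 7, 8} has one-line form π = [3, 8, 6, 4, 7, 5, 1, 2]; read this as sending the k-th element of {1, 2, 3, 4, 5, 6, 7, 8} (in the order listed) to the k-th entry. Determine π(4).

4 is element number 4 of the domain, and entry number 4 of the one-line form is 4, so π(4) = 4.

4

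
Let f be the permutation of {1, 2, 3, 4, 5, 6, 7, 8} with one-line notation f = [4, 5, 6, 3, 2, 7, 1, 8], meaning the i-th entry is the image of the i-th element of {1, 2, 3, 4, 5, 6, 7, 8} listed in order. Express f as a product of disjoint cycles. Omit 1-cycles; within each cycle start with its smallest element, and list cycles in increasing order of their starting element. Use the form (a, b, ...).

From 1: 1 → 4 → 3 → 6 → 7 → 1, closing the cycle (1, 4, 3, 6, 7).
Continuing from each remaining unvisited element yields (1, 4, 3, 6, 7)(2, 5).

(1, 4, 3, 6, 7)(2, 5)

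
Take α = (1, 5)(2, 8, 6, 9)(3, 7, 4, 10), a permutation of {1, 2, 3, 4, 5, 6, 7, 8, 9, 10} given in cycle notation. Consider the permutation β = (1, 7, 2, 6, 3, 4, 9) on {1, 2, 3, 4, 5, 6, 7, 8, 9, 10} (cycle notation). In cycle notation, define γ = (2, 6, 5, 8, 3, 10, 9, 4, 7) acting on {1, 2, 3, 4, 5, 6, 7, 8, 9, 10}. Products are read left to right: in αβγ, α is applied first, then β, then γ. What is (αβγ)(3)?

6

(αβγ)(3) = γ(β(α(3))). α(3) = 7, then β(7) = 2, then γ(2) = 6, so the result is 6.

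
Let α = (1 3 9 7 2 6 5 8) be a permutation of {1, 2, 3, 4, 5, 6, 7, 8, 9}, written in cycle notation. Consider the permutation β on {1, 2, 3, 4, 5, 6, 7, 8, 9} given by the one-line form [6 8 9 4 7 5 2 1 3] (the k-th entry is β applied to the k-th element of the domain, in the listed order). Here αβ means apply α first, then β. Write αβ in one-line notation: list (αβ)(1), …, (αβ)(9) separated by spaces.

9 5 3 4 1 7 8 6 2

For each element, apply α then β: 1 → 3 → 9; 2 → 6 → 5; 3 → 9 → 3; 4 → 4 → 4; 5 → 8 → 1; 6 → 5 → 7; 7 → 2 → 8; 8 → 1 → 6; 9 → 7 → 2.
Collecting the images, αβ = [9 5 3 4 1 7 8 6 2].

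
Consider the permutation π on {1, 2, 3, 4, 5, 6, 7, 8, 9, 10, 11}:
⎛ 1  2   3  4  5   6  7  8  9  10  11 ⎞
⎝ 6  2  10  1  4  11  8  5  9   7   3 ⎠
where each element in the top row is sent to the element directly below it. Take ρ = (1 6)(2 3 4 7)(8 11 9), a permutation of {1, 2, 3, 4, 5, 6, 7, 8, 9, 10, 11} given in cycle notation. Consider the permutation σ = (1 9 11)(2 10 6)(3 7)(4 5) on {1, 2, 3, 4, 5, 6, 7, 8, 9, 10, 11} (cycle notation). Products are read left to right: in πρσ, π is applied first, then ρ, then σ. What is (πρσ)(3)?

Chase 3: π(3) = 10; ρ(10) = 10; σ(10) = 6. Hence (πρσ)(3) = 6.

6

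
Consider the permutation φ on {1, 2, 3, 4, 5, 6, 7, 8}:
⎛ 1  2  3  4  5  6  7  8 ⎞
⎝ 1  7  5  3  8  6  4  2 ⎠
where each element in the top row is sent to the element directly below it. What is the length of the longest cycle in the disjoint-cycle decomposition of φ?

Decomposing into disjoint cycles gives (2 7 4 3 5 8); the longest has length 6.

6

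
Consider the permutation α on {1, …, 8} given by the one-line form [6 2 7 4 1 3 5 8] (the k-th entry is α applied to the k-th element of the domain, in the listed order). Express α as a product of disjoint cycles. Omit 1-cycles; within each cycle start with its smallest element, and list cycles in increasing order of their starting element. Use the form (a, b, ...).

(1, 6, 3, 7, 5)

From 1: 1 → 6 → 3 → 7 → 5 → 1, closing the cycle (1, 6, 3, 7, 5).
Repeating from the next unused element and collecting all non-trivial cycles gives (1, 6, 3, 7, 5).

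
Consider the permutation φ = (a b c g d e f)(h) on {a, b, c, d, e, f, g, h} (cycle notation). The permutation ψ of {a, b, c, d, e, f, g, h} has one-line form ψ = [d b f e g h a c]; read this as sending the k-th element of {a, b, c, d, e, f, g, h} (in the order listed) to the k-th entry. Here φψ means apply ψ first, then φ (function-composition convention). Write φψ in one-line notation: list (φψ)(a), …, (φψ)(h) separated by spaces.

e c a f d h b g

(φψ)(x) = φ(ψ(x)). Computing each image: φ(ψ(a)) = φ(d) = e, φ(ψ(b)) = φ(b) = c, φ(ψ(c)) = φ(f) = a, φ(ψ(d)) = φ(e) = f, φ(ψ(e)) = φ(g) = d, φ(ψ(f)) = φ(h) = h, φ(ψ(g)) = φ(a) = b, φ(ψ(h)) = φ(c) = g.
Hence φψ = [e c a f d h b g].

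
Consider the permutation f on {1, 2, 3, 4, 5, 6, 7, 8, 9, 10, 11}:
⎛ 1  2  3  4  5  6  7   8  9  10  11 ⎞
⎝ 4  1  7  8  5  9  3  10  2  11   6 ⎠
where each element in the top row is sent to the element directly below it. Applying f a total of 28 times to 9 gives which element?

Tracing 9 → 2 → … returns to 9 after 8 steps, so 9 lies in an 8-cycle (1 4 8 10 11 6 9 2).
Powers repeat with period 8 on this cycle, and 28 mod 8 = 4, so f^28(9) = f^4(9).
Advancing 4 steps from 9: 9 → 2 → 1 → 4 → 8.

8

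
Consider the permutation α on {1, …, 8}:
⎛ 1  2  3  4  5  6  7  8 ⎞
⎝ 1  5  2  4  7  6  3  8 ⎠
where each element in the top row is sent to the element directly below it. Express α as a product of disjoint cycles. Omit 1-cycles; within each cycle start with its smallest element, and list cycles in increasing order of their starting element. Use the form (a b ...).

(2 5 7 3)

Iterating α from 2 gives 2 → 5 → 7 → 3 → 2; that is the 4-cycle (2 5 7 3).
Repeating from the next unused element and collecting all non-trivial cycles gives (2 5 7 3).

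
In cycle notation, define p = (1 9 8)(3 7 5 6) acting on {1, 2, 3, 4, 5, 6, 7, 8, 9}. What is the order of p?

12

The cycle type of p is (4, 3, 1, 1).
The order is lcm(4, 3) = 12.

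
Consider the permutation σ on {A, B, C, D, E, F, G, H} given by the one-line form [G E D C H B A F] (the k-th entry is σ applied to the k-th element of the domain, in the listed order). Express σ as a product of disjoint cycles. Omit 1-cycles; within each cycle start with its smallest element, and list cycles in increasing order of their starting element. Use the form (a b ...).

(A G)(B E H F)(C D)

Start at A and follow images: A → G → A, giving the cycle (A G).
Repeating from the next unused element and collecting all non-trivial cycles gives (A G)(B E H F)(C D).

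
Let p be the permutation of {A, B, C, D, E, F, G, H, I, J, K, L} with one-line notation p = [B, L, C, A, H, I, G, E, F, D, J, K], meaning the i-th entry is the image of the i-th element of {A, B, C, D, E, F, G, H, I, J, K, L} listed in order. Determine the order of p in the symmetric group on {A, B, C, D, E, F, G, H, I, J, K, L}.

6

Writing p as disjoint cycles, the cycle lengths are 6, 2, 2, 1, 1.
The order is lcm(6, 2, 2) = 6.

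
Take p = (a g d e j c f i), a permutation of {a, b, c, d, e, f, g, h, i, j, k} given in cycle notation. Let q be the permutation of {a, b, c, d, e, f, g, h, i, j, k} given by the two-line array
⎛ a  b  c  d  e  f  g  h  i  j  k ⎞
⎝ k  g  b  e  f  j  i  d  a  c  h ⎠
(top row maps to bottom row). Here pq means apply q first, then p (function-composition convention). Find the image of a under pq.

q(a) = k, then p(k) = k; composing gives (pq)(a) = k.

k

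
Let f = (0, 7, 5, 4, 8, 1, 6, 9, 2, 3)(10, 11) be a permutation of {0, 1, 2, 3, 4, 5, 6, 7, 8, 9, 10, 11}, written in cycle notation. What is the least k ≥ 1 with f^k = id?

The disjoint cycles have lengths 10, 2.
The order is lcm(10, 2) = 10.

10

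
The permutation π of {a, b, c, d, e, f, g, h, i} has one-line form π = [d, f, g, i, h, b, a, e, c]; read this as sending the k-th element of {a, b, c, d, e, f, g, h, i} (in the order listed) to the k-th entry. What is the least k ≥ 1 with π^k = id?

10

Decomposing into disjoint cycles gives cycle lengths 5, 2, 2.
The order of π is the least common multiple of its cycle lengths: lcm(5, 2, 2) = 10.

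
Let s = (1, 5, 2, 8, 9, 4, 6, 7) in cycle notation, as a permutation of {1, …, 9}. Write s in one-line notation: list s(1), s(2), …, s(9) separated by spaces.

5 8 3 6 2 7 1 9 4

Image by image: 1→5, 2→8, 3→3, 4→6, 5→2, 6→7, 7→1, 8→9, 9→4.
Listing these in domain order gives 5 8 3 6 2 7 1 9 4.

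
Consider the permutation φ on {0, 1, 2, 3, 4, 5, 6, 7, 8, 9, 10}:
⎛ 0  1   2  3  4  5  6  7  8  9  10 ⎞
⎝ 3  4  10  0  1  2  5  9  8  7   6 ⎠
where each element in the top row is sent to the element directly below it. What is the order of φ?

The disjoint-cycle form of φ has cycle lengths 4, 2, 2, 2, 1.
Since disjoint cycles commute, ord(φ) = lcm(4, 2, 2, 2) = 4.

4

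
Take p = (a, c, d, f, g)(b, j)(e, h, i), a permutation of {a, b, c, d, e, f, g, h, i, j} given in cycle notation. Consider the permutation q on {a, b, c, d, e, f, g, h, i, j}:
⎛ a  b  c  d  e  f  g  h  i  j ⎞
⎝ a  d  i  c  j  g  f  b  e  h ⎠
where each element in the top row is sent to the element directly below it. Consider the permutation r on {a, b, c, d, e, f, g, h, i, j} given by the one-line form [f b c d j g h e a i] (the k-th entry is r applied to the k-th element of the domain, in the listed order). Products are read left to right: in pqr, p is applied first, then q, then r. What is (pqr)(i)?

Chase i: p(i) = e; q(e) = j; r(j) = i. Hence (pqr)(i) = i.

i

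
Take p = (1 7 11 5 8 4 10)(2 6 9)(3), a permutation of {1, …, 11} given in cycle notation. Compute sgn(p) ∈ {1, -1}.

1

The cycle lengths are 7, 3, 1.
A cycle is odd iff its length is even; p has 0 even-length cycles, so sgn(p) = (−1)^0 and p is even.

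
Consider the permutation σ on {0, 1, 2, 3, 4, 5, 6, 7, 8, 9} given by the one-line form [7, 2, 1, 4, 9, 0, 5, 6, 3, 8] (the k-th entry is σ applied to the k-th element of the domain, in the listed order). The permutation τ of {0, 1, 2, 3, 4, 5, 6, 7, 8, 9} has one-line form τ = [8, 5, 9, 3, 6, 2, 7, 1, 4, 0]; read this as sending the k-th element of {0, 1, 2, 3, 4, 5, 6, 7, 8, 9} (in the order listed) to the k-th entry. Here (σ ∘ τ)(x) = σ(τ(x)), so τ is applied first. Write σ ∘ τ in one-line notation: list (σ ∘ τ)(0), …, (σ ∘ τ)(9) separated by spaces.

3 0 8 4 5 1 6 2 9 7

Chase each element through τ then σ: 0 → 8 → 3; 1 → 5 → 0; 2 → 9 → 8; 3 → 3 → 4; 4 → 6 → 5; 5 → 2 → 1; 6 → 7 → 6; 7 → 1 → 2; 8 → 4 → 9; 9 → 0 → 7.
So σ ∘ τ in one-line form is 3 0 8 4 5 1 6 2 9 7.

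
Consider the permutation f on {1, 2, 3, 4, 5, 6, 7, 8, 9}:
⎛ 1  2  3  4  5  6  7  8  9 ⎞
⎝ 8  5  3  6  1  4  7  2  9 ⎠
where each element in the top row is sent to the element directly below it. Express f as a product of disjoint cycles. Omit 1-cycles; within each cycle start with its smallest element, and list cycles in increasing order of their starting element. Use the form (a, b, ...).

(1, 8, 2, 5)(4, 6)

From 1: 1 → 8 → 2 → 5 → 1, closing the cycle (1, 8, 2, 5).
Repeating from the next unused element and collecting all non-trivial cycles gives (1, 8, 2, 5)(4, 6).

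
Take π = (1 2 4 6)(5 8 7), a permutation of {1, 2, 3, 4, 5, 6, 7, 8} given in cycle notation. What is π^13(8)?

7

8 lies in the 3-cycle (5 8 7).
Since the cycle has length 3, π^13 acts on it the same as π^1 (13 mod 3 = 1).
Stepping 1 place around the cycle: 8 → 7.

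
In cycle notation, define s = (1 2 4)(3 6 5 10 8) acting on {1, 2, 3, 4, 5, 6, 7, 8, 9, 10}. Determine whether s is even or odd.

The cycle lengths are 5, 3, 1, 1.
A cycle of length ℓ contributes ℓ−1 transpositions, so s is a product of 4 + 2 = 6 transpositions — even.

even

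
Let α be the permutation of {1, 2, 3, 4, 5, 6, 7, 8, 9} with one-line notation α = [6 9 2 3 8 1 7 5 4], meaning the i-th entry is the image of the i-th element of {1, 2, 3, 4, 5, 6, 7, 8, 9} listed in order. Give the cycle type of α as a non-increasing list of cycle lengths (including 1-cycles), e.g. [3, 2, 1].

[4, 2, 2, 1]

The disjoint cycles are (1, 6)(2, 9, 4, 3)(5, 8)(7), with lengths 4, 2, 2, 1 in non-increasing order.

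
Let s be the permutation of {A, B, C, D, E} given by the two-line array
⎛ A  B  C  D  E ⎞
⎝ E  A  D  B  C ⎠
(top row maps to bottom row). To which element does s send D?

The entry below D in the array is B, so s(D) = B.

B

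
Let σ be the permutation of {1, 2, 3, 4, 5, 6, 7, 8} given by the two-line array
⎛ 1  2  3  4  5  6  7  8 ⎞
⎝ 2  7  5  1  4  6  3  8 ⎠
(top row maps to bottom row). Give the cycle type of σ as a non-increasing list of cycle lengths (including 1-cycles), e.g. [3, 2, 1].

[6, 1, 1]

The disjoint cycles are (1, 2, 7, 3, 5, 4)(6)(8), with lengths 6, 1, 1 in non-increasing order.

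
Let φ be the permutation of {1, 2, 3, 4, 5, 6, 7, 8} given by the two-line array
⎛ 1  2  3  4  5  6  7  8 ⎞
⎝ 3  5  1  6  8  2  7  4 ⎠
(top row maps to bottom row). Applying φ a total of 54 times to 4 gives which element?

Tracing 4 → 6 → … returns to 4 after 5 steps, so 4 lies in a 5-cycle (2 5 8 4 6).
On a 5-cycle, φ^5 is the identity, so φ^54 = φ^4 there (54 ≡ 4 mod 5).
Advancing 4 steps from 4: 4 → 6 → 2 → 5 → 8.

8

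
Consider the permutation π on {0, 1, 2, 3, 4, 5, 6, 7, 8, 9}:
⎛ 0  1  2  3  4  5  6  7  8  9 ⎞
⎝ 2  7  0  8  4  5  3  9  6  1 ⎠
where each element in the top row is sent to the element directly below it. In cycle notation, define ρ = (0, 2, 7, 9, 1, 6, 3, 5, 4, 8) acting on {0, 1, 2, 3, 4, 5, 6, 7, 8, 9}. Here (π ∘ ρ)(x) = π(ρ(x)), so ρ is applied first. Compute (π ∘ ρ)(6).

ρ(6) = 3, then π(3) = 8; composing gives (π ∘ ρ)(6) = 8.

8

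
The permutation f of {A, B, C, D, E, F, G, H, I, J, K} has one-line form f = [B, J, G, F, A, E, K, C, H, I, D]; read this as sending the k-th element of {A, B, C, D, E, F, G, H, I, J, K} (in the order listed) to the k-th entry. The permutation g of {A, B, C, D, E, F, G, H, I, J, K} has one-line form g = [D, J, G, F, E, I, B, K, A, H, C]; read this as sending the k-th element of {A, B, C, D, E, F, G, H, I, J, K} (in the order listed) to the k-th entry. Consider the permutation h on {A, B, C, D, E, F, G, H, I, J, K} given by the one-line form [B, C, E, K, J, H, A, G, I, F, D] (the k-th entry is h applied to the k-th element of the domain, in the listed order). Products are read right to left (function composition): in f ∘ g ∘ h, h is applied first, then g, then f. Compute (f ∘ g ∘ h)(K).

(f ∘ g ∘ h)(K) = f(g(h(K))). h(K) = D, then g(D) = F, then f(F) = E, so the result is E.

E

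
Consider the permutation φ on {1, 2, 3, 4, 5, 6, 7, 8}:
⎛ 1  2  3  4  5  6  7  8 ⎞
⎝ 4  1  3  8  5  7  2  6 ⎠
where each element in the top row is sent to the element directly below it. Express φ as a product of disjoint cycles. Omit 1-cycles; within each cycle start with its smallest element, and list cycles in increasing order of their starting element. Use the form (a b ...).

From 1: 1 → 4 → 8 → 6 → 7 → 2 → 1, closing the cycle (1 4 8 6 7 2).
Continuing from each remaining unvisited element yields (1 4 8 6 7 2).

(1 4 8 6 7 2)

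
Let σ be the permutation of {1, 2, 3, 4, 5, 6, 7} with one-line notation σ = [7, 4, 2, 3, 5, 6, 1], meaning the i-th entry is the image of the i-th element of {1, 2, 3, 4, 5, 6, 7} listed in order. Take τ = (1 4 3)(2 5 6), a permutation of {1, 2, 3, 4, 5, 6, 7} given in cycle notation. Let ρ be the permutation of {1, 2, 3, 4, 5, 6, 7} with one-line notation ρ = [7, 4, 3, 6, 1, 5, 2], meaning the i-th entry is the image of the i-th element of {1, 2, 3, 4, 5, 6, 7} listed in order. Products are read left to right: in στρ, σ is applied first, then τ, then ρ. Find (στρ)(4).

Apply the permutations in order: σ(4) = 3, then τ(3) = 1, then ρ(1) = 7. So (στρ)(4) = 7.

7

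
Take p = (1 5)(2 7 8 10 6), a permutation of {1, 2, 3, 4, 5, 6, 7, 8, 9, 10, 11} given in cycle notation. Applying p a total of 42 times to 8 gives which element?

6

8 lies in the 5-cycle (2 7 8 10 6).
On a 5-cycle, p^5 is the identity, so p^42 = p^2 there (42 ≡ 2 mod 5).
Advancing 2 steps from 8: 8 → 10 → 6.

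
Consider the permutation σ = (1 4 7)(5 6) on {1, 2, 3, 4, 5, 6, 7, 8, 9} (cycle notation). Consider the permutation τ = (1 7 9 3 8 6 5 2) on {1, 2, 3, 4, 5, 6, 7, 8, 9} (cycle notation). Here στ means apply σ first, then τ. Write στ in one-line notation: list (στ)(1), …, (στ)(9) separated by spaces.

4 1 8 9 5 2 7 6 3

(στ)(x) = τ(σ(x)). Computing each image: τ(σ(1)) = τ(4) = 4, τ(σ(2)) = τ(2) = 1, τ(σ(3)) = τ(3) = 8, τ(σ(4)) = τ(7) = 9, τ(σ(5)) = τ(6) = 5, τ(σ(6)) = τ(5) = 2, τ(σ(7)) = τ(1) = 7, τ(σ(8)) = τ(8) = 6, τ(σ(9)) = τ(9) = 3.
Hence στ = [4 1 8 9 5 2 7 6 3].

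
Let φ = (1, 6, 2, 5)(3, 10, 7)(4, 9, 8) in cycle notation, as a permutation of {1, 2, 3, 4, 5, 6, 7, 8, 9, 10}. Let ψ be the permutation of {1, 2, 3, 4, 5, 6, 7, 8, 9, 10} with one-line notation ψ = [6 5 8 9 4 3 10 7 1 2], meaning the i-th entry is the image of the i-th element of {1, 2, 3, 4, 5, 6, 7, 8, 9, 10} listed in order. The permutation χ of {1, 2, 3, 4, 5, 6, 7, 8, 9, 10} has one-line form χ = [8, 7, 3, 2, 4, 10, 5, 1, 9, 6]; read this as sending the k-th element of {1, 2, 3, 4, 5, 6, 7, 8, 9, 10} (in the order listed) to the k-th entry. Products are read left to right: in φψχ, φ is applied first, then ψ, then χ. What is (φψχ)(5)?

Apply the permutations in order: φ(5) = 1, then ψ(1) = 6, then χ(6) = 10. So (φψχ)(5) = 10.

10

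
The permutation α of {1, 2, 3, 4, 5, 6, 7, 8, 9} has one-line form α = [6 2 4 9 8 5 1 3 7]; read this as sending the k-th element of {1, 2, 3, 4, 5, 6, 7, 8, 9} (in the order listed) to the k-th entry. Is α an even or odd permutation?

odd

In disjoint-cycle form the cycle lengths are 8, 1.
A cycle is odd iff its length is even; α has 1 even-length cycle, so sgn(α) = (−1)^1 and α is odd.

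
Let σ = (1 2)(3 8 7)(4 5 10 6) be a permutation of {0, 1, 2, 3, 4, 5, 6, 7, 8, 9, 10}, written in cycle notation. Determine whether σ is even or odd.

The cycle lengths are 4, 3, 2, 1, 1.
A cycle of length ℓ contributes ℓ−1 transpositions, so σ is a product of 3 + 2 + 1 = 6 transpositions — even.

even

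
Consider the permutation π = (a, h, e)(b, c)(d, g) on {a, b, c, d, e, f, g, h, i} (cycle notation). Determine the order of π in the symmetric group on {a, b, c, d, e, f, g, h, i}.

The disjoint cycles have lengths 3, 2, 2, 1, 1.
Since disjoint cycles commute, ord(π) = lcm(3, 2, 2) = 6.

6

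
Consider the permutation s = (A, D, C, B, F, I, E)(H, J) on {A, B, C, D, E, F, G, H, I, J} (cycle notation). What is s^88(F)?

F lies in the 7-cycle (A, D, C, B, F, I, E).
Powers repeat with period 7 on this cycle, and 88 mod 7 = 4, so s^88(F) = s^4(F).
Stepping 4 places around the cycle: F → I → E → A → D.

D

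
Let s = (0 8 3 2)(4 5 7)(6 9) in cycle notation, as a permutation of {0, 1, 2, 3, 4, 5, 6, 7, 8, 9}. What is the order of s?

12

The disjoint cycles have lengths 4, 3, 2, 1.
The order is lcm(4, 3, 2) = 12.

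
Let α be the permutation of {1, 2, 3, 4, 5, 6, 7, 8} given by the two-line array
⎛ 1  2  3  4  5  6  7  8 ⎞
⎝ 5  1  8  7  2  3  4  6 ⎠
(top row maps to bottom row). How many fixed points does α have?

0

No element satisfies α(x) = x, so there are 0 fixed points.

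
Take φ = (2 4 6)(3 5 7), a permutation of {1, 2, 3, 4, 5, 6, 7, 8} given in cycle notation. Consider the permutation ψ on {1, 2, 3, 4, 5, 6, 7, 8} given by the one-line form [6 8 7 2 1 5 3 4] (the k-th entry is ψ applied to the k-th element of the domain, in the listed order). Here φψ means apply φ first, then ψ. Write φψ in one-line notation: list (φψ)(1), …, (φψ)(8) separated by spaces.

Chase each element through φ then ψ: 1 → 1 → 6; 2 → 4 → 2; 3 → 5 → 1; 4 → 6 → 5; 5 → 7 → 3; 6 → 2 → 8; 7 → 3 → 7; 8 → 8 → 4.
So φψ in one-line form is 6 2 1 5 3 8 7 4.

6 2 1 5 3 8 7 4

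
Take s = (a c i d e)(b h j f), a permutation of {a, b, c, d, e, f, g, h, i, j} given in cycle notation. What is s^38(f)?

h

f lies in the 4-cycle (b h j f).
Powers repeat with period 4 on this cycle, and 38 mod 4 = 2, so s^38(f) = s^2(f).
Stepping 2 places around the cycle: f → b → h.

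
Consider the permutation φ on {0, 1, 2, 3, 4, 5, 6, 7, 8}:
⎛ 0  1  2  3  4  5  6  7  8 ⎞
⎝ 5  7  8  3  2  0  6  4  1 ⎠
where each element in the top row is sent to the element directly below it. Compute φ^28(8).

Tracing 8 → 1 → … returns to 8 after 5 steps, so 8 lies in a 5-cycle (1 7 4 2 8).
Powers repeat with period 5 on this cycle, and 28 mod 5 = 3, so φ^28(8) = φ^3(8).
Stepping 3 places around the cycle: 8 → 1 → 7 → 4.

4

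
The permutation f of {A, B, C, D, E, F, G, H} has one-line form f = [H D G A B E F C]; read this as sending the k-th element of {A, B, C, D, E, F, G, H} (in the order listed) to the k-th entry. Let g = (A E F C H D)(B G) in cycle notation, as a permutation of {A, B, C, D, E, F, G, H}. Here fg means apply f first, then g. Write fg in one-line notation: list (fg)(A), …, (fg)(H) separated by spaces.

D A B E G F C H

For each element, apply f then g: A → H → D; B → D → A; C → G → B; D → A → E; E → B → G; F → E → F; G → F → C; H → C → H.
So fg in one-line form is D A B E G F C H.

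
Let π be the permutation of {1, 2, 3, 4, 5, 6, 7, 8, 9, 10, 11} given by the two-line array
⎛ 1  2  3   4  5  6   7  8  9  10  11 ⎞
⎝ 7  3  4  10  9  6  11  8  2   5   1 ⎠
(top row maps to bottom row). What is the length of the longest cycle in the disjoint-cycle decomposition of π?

6

Decomposing into disjoint cycles gives (1 7 11)(2 3 4 10 5 9); the longest has length 6.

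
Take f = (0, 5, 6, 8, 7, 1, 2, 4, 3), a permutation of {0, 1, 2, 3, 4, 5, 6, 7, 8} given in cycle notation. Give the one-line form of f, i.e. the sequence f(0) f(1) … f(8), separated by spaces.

5 2 4 0 3 6 8 1 7

Reading each image from the cycles: 0→5, 1→2, 2→4, 3→0, 4→3, 5→6, 6→8, 7→1, 8→7.
Listing these in domain order gives 5 2 4 0 3 6 8 1 7.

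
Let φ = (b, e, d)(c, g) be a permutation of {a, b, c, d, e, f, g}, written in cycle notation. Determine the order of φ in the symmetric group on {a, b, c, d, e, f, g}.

The disjoint cycles have lengths 3, 2, 1, 1.
The order is lcm(3, 2) = 6.

6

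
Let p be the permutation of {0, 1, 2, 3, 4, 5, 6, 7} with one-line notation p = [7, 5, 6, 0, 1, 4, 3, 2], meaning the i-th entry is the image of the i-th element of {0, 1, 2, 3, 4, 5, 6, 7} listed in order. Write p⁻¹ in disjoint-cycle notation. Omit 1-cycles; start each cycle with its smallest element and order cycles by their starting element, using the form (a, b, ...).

(0, 3, 6, 2, 7)(1, 4, 5)

The cycle decomposition of p is (0, 7, 2, 6, 3)(1, 5, 4).
The inverse reverses every cycle; in canonical form, p⁻¹ = (0, 3, 6, 2, 7)(1, 4, 5).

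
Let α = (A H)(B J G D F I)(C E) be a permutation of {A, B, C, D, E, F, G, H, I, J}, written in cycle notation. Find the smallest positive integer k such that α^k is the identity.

6

The cycle type of α is (6, 2, 2).
Since disjoint cycles commute, ord(α) = lcm(6, 2, 2) = 6.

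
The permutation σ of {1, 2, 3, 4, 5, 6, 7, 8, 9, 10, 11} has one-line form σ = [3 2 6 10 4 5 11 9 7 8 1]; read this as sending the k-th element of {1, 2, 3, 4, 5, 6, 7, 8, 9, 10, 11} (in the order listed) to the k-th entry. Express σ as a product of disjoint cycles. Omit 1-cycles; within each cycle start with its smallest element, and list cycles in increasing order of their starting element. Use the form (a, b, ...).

Start at 1 and follow images: 1 → 3 → 6 → 5 → 4 → 10 → 8 → 9 → 7 → 11 → 1, giving the cycle (1, 3, 6, 5, 4, 10, 8, 9, 7, 11).
Repeating from the next unused element and collecting all non-trivial cycles gives (1, 3, 6, 5, 4, 10, 8, 9, 7, 11).

(1, 3, 6, 5, 4, 10, 8, 9, 7, 11)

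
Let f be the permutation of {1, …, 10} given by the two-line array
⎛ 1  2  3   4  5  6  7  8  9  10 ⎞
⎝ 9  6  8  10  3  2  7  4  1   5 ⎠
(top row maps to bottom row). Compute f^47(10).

3

Tracing 10 → 5 → … returns to 10 after 5 steps, so 10 lies in a 5-cycle (3, 8, 4, 10, 5).
On a 5-cycle, f^5 is the identity, so f^47 = f^2 there (47 ≡ 2 mod 5).
Advancing 2 steps from 10: 10 → 5 → 3.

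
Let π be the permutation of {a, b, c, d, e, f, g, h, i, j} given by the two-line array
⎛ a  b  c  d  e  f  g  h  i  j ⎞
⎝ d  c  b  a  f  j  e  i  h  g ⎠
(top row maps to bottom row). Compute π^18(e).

Tracing e → f → … returns to e after 4 steps, so e lies in a 4-cycle (e f j g).
Since the cycle has length 4, π^18 acts on it the same as π^2 (18 mod 4 = 2).
Advancing 2 steps from e: e → f → j.

j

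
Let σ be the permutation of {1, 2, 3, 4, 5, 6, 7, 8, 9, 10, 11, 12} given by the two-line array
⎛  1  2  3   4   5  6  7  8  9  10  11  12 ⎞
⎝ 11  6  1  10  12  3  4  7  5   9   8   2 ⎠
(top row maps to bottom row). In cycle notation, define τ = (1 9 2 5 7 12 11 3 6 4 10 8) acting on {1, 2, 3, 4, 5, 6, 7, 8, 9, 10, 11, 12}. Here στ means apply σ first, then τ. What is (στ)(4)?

σ(4) = 10, then τ(10) = 8; composing gives (στ)(4) = 8.

8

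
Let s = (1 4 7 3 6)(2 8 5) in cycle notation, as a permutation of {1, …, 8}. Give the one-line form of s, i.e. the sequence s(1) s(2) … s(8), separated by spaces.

4 8 6 7 2 1 3 5

Reading each image from the cycles: 1↦4, 2↦8, 3↦6, 4↦7, 5↦2, 6↦1, 7↦3, 8↦5.
Listing these in domain order gives 4 8 6 7 2 1 3 5.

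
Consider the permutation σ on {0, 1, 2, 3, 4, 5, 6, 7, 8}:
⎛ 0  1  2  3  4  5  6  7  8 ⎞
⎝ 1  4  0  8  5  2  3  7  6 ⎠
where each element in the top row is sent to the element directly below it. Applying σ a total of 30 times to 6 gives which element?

6

Tracing 6 → 3 → … returns to 6 after 3 steps, so 6 lies in a 3-cycle (3 8 6).
Since the cycle has length 3, σ^30 acts on it the same as σ^0 (30 mod 3 = 0).
So σ^30(6) = 6.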